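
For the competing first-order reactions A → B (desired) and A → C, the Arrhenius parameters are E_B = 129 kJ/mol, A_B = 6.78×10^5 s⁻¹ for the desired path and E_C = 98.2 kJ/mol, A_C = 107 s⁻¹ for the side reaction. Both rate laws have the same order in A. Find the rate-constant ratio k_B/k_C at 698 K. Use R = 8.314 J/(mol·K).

With equal orders, S_{B/C} = k_B/k_C = (A_B/A_C)·exp[(E_C−E_B)/(RT)].
(E_C−E_B)/(RT) = (98.2−129)×10³/(8.314×698) = -30800/5803 = -5.307.
k_B/k_C = (6.78×10^5/107)·exp(-5.307) = 6336 × 0.004955 = 31.4.
Since E_B > E_C, raising the temperature improves selectivity toward B.

31.4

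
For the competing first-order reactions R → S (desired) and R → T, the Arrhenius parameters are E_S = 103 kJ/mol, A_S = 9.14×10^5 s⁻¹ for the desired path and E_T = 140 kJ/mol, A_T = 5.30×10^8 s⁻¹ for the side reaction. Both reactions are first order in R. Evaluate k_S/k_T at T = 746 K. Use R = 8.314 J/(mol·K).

0.672

With equal orders, S_{S/T} = k_S/k_T = (A_S/A_T)·exp[(E_T−E_S)/(RT)].
(E_T−E_S)/(RT) = (140−103)×10³/(8.314×746) = 37000/6202 = 5.966.
k_S/k_T = (9.14×10^5/5.30×10^8)·exp(5.966) = 0.001725 × 389.8 = 0.672.
Since E_S < E_T, lowering the temperature improves selectivity toward S.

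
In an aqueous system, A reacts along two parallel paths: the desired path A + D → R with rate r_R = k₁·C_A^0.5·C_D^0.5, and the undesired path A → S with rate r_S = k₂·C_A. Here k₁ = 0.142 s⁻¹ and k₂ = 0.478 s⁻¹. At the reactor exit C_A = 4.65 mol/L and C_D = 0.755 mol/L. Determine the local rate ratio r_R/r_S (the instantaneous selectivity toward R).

0.120

S_{R/S} = r_R/r_S = (k₁·C_A^0.5·C_D^0.5)/(k₂·C_A) = (k₁/k₂)·C_A^-0.5·C_D^0.5.
= (0.142×4.650^0.5×0.7550^0.5) / (0.478×4.650) = 0.2661/2.223 = 0.120.
The undesired path is higher order in A, so low C_A (CSTR or dilute feed) favours R.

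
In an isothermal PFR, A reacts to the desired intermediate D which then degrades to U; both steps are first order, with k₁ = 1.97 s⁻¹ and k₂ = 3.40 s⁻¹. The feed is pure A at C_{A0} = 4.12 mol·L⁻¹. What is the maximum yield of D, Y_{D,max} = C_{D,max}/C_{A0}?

At the optimum, C_{D,max}/C_{A0} = (k₁/k₂)^[k₂/(k₂−k₁)].
= (1.97/3.40)^(3.40/(3.40−1.97)) = (0.5794)^(2.378) = 0.2732.

0.273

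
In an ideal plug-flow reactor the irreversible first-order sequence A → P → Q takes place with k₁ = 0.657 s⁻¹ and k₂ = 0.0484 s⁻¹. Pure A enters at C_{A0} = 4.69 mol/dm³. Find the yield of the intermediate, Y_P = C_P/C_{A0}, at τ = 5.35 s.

0.801

For first-order series with pure A initially, C_P(τ) = k₁C_{A0}/(k₂−k₁)·(e^(−k₁τ) − e^(−k₂τ)).
e^(−k₁τ) = e^(−0.657×5.35) = e^(−3.515) = 0.02975; e^(−k₂τ) = e^(−0.2589) = 0.7719.
C_P = 0.657×4.69/(0.0484−0.657) × (0.02975−0.7719) = (-5.063)×(-0.7421) = 3.757 mol/dm³.
Y_P = C_P/C_{A0} = 3.757/4.69 = 0.801.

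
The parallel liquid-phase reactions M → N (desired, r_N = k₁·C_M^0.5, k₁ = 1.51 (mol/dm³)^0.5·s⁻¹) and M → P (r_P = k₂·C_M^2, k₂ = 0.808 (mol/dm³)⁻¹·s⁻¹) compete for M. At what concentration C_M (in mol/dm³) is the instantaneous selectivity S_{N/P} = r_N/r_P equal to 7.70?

0.389 mol/dm³

S_{N/P} = (k₁/k₂)·C_M^-1.5 ⇒ C_M = (S·k₂/k₁)^(1/(-1.5)).
= (7.70×0.808/1.51)^(-0.6667) = (4.120)^(-0.6667) = 0.389 mol/dm³.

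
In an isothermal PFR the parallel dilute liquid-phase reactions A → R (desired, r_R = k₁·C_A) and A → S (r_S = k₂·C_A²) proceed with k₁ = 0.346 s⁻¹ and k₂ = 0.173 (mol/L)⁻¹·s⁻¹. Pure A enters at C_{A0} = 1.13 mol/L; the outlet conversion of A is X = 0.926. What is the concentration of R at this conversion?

C_A = C_{A0}(1−X) = 0.08362 mol/L.
Along a PFR/batch, dC_R/dC_A = −r_R/(r_R+r_S) = −k₁/(k₁+k₂·C_A).
Integrating from C_{A0} to C_A: C_R = (0.346/0.173)·ln[(0.346+0.173·1.13)/(0.346+0.173·0.0836)] = 2.000·ln(0.5415/0.3605) = 0.8139 mol/L.

0.814 mol/L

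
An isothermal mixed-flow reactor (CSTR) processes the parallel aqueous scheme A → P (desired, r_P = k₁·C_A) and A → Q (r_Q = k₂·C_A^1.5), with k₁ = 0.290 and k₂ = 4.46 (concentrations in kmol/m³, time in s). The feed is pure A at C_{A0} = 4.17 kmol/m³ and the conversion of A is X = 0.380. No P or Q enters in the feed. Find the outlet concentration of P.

Exit C_A = C_{A0}(1−X) = 4.17×0.620 = 2.585 kmol/m³.
A CSTR operates uniformly at the exit composition, giving r_P = 0.7498 and r_Q = 18.54 (each k·C_A^n at C_A = 2.585).
Fraction of consumed A going to P: r_P/(r_P+r_Q) = 0.03887.
C_P = 0.03887·C_{A0}·X = 0.03887×4.17×0.380 = 0.0616 kmol/m³.

0.0616 kmol/m³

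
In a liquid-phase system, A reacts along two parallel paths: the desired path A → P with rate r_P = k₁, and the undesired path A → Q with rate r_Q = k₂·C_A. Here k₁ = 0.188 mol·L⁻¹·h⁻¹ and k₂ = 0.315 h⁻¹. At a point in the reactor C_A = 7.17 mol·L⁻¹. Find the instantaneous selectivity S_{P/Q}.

0.0832

S_{P/Q} = r_P/r_Q = (k₁)/(k₂·C_A) = (k₁/k₂)·C_A⁻¹.
= (0.188) / (0.315×7.170) = 0.1880/2.259 = 0.0832.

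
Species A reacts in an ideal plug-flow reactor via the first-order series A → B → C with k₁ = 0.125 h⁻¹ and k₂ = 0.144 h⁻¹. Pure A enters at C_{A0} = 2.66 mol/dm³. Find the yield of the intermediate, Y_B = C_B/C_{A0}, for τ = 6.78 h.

The intermediate concentration in a first-order A→B→C sequence is C_B = k₁C_{A0}(e^(−k₁τ) − e^(−k₂τ))/(k₂−k₁).
e^(−k₁τ) = e^(−0.125×6.78) = e^(−0.8475) = 0.4285; e^(−k₂τ) = e^(−0.9763) = 0.3767.
C_B = 0.125×2.66/(0.144−0.125) × (0.4285−0.3767) = 17.50×0.05179 = 0.9063 mol/dm³.
Y_B = C_B/C_{A0} = 0.9063/2.66 = 0.341.

0.341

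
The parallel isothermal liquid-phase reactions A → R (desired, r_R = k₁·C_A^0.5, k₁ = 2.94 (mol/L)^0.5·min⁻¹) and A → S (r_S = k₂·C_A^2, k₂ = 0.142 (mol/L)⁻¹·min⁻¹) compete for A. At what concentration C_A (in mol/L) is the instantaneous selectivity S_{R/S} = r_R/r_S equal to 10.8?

1.54 mol/L

S_{R/S} = (k₁/k₂)·C_A^-1.5 ⇒ C_A = (S·k₂/k₁)^(1/(-1.5)).
= (10.8×0.142/2.94)^(-0.6667) = (0.5216)^(-0.6667) = 1.54 mol/L.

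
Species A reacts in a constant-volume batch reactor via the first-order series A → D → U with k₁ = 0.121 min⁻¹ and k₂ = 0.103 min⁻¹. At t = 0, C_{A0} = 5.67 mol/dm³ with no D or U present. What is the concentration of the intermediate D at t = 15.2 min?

1.91 mol/dm³

The intermediate concentration in a first-order A→B→C sequence is C_D = k₁C_{A0}(e^(−k₁t) − e^(−k₂t))/(k₂−k₁).
e^(−k₁t) = e^(−0.121×15.2) = e^(−1.839) = 0.1589; e^(−k₂t) = e^(−1.566) = 0.2090.
C_D = 0.121×5.67/(0.103−0.121) × (0.1589−0.2090) = (-38.11)×(-0.05002) = 1.906 mol/dm³.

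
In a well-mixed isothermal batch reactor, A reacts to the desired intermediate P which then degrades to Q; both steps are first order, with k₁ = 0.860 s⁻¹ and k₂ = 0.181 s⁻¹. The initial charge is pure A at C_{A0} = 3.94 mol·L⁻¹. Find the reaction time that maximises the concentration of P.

Setting dC_P/dt = 0 gives t_opt = ln(k₂/k₁)/(k₂−k₁).
= ln(0.181/0.860)/(0.181−0.860) = ln(0.2105)/-0.6790 = -1.558/-0.6790 = 2.30 s.

2.30 s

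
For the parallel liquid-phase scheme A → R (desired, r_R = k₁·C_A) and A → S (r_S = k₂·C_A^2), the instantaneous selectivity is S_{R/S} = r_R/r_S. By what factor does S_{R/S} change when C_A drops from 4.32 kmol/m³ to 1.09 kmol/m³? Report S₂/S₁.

S_{R/S} = (k₁/k₂)·C_A⁻¹, so S₂/S₁ = (C_{A,2}/C_{A,1})⁻¹.
= 4.32/1.09 = 3.96.
Selectivity toward R rises as C_A falls — low-concentration operation is favoured.

3.96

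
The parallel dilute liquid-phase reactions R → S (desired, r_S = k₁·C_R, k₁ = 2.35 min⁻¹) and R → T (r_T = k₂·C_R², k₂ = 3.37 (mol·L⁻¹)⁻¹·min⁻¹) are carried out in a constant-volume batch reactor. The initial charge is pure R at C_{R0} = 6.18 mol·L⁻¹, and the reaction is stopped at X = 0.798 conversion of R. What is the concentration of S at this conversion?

C_R = C_{R0}(1−X) = 1.248 mol·L⁻¹.
Along a PFR/batch, dC_S/dC_R = −r_S/(r_S+r_T) = −k₁/(k₁+k₂·C_R).
Integrating from C_{R0} to C_R: C_S = (2.35/3.37)·ln[(2.35+3.37·6.18)/(2.35+3.37·1.25)] = 0.6973·ln(23.18/6.557) = 0.8805 mol·L⁻¹.

0.880 mol·L⁻¹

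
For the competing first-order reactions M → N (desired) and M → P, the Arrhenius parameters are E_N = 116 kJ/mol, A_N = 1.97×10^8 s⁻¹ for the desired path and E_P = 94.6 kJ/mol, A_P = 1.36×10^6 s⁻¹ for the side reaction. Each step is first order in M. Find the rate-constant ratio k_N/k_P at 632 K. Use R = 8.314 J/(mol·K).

2.47

k_N/k_P = (A_N/A_P)·exp[−(E_N−E_P)/(RT)] = (A_N/A_P)·exp[(E_P−E_N)/(RT)].
(E_P−E_N)/(RT) = (94.6−116)×10³/(8.314×632) = -21400/5254 = -4.073.
k_N/k_P = (1.97×10^8/1.36×10^6)·exp(-4.073) = 144.9 × 0.01703 = 2.47.
Since E_N > E_P, raising the temperature improves selectivity toward N.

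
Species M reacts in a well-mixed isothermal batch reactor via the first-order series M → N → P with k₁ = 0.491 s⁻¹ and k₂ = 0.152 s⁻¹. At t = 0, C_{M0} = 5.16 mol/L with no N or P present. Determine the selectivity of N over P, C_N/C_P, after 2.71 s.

Solving the coupled first-order balances gives C_N(t) = [k₁/(k₂−k₁)]·C_{M0}·(e^(−k₁t) − e^(−k₂t)).
e^(−k₁t) = e^(−0.491×2.71) = e^(−1.331) = 0.2643; e^(−k₂t) = e^(−0.4119) = 0.6624.
C_N = 0.491×5.16/(0.152−0.491) × (0.2643−0.6624) = (-7.474)×(-0.3981) = 2.975 mol/L.
C_M = C_{M0}e^(−k₁t) = 1.364 mol/L, so C_P = C_{M0}−C_M−C_N = 0.8212 mol/L; C_N/C_P = 3.62.

3.62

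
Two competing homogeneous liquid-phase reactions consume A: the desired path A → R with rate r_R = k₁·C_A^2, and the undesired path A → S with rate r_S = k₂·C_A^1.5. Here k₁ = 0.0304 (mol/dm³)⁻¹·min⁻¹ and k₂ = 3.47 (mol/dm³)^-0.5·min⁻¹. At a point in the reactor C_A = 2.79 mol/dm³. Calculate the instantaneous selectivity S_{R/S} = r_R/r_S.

0.0146

S_{R/S} = r_R/r_S = (k₁·C_A^2)/(k₂·C_A^1.5) = (k₁/k₂)·C_A^0.5.
= (0.0304×2.790^2) / (3.47×2.790^1.5) = 0.2366/16.17 = 0.0146.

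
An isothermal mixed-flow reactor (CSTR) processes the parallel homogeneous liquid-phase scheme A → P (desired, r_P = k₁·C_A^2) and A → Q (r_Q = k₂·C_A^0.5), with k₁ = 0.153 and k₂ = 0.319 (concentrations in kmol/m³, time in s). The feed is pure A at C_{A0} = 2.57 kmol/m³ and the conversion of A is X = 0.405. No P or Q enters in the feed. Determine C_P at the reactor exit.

0.495 kmol/m³

Exit C_A = C_{A0}(1−X) = 2.57×0.595 = 1.529 kmol/m³.
In a CSTR the entire volume is at exit conditions, so r_P = 0.153×1.529^2 = 0.3578 and r_Q = 0.319×1.529^0.5 = 0.3945.
Fraction of consumed A going to P: r_P/(r_P+r_Q) = 0.4756.
C_P = 0.4756·C_{A0}·X = 0.4756×2.57×0.405 = 0.495 kmol/m³.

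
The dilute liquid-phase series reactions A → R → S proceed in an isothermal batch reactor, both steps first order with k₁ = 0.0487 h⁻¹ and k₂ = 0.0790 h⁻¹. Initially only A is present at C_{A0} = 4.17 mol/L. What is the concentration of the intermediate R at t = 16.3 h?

1.18 mol/L

The intermediate concentration in a first-order A→B→C sequence is C_R = k₁C_{A0}(e^(−k₁t) − e^(−k₂t))/(k₂−k₁).
e^(−k₁t) = e^(−0.0487×16.3) = e^(−0.7938) = 0.4521; e^(−k₂t) = e^(−1.288) = 0.2759.
C_R = 0.0487×4.17/(0.0790−0.0487) × (0.4521−0.2759) = 6.702×0.1762 = 1.181 mol/L.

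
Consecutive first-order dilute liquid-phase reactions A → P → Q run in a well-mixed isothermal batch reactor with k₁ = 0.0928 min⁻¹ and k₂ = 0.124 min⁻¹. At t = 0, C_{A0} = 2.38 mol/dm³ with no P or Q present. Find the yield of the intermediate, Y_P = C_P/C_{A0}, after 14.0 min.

0.287

The intermediate concentration in a first-order A→B→C sequence is C_P = k₁C_{A0}(e^(−k₁t) − e^(−k₂t))/(k₂−k₁).
e^(−k₁t) = e^(−0.0928×14.0) = e^(−1.299) = 0.2727; e^(−k₂t) = e^(−1.736) = 0.1762.
C_P = 0.0928×2.38/(0.124−0.0928) × (0.2727−0.1762) = 7.079×0.09653 = 0.6833 mol/dm³.
Y_P = C_P/C_{A0} = 0.6833/2.38 = 0.287.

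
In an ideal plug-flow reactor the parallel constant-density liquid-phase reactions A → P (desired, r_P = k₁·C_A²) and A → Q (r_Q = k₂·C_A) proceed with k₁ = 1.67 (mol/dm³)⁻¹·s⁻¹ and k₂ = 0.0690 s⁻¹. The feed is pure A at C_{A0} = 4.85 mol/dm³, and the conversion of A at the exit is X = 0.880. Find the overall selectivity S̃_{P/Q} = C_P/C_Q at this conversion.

C_A = C_{A0}(1−X) = 0.5820 mol/dm³.
Along a PFR/batch, dC_Q/dC_A = −r_Q/(r_P+r_Q) = −k₂/(k₂+k₁·C_A).
Integrating from C_{A0} to C_A: C_Q = (0.0690/1.67)·ln[(0.0690+1.67·4.85)/(0.0690+1.67·0.582)] = 0.04132·ln(8.168/1.041) = 0.08512 mol/dm³.
Then C_P = (C_{A0}−C_A) − C_Q = 4.268 − 0.08512 = 4.183 mol/dm³.
S̃_{P/Q} = C_P/C_Q = 4.183/0.08512 = 49.1.

49.1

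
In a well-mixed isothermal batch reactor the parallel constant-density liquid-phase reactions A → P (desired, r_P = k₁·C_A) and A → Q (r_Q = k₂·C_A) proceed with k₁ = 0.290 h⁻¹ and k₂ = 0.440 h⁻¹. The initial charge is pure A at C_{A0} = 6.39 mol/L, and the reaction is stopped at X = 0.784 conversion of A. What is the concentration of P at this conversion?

C_A = C_{A0}(1−X) = 1.380 mol/L.
Both paths are first order in A, so the instantaneous fraction to P is constant: dC_P/d(−C_A) = k₁/(k₁+k₂) = 0.3973.
C_P = 0.3973·(C_{A0}−C_A) = 0.3973×5.010 = 1.99 mol/L.

1.99 mol/L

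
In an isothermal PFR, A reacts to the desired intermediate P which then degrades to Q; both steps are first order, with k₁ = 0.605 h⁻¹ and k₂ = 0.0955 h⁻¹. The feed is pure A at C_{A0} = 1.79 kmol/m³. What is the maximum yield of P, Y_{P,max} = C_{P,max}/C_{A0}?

Evaluating C_P at τ_opt = ln(k₂/k₁)/(k₂−k₁) gives C_{P,max}/C_{A0} = (k₁/k₂)^[k₂/(k₂−k₁)].
= (0.605/0.0955)^(0.0955/(0.0955−0.605)) = (6.335)^(-0.1874) = 0.7075.

0.707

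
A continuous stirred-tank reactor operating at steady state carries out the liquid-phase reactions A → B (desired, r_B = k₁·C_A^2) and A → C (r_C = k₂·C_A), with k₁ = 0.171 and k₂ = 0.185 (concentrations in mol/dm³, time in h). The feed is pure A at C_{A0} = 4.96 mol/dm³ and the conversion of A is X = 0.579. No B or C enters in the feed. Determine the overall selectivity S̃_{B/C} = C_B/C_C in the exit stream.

Exit C_A = C_{A0}(1−X) = 4.96×0.421 = 2.088 mol/dm³.
A CSTR operates uniformly at the exit composition, giving r_B = 0.7456 and r_C = 0.3863 (each k·C_A^n at C_A = 2.088).
Overall selectivity = C_B/C_C = r_Bτ/(r_Cτ) = r_B/r_C = 1.93.

1.93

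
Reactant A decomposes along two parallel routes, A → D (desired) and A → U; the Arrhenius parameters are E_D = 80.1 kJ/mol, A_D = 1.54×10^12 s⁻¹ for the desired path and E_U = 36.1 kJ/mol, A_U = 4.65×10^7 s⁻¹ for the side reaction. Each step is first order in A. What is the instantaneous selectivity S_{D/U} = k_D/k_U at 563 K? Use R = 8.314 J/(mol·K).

With equal orders, S_{D/U} = k_D/k_U = (A_D/A_U)·exp[(E_U−E_D)/(RT)].
(E_U−E_D)/(RT) = (36.1−80.1)×10³/(8.314×563) = -44000/4681 = -9.400.
k_D/k_U = (1.54×10^12/4.65×10^7)·exp(-9.400) = 33118 × 8.271×10^-5 = 2.74.

2.74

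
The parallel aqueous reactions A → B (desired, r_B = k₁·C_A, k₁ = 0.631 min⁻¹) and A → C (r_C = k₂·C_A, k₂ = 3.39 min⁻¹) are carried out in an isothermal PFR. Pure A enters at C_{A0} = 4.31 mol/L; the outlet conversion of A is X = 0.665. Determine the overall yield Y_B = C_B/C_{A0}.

C_A = C_{A0}(1−X) = 1.444 mol/L.
Both paths are first order in A, so the instantaneous fraction to B is constant: dC_B/d(−C_A) = k₁/(k₁+k₂) = 0.1569.
C_B = 0.1569·(C_{A0}−C_A) = 0.1569×2.866 = 0.450 mol/L.
Y_B = C_B/C_{A0} = 0.4498/4.31 = 0.104.

0.104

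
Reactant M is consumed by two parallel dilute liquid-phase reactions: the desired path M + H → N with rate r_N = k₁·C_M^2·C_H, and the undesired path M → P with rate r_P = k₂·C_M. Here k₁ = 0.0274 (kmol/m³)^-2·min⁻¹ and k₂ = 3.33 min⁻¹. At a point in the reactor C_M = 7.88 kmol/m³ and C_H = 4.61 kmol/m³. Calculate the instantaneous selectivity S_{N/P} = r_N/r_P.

0.299

S_{N/P} = r_N/r_P = (k₁·C_M^2·C_H)/(k₂·C_M) = (k₁/k₂)·C_M·C_H.
= (0.0274×7.880^2×4.610) / (3.33×7.880) = 7.843/26.24 = 0.299.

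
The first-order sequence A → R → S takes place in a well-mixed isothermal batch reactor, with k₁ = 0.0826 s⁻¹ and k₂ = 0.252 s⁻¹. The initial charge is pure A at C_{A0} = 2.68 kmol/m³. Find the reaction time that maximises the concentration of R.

6.58 s

For first-order series the maximum of C_R occurs at t_opt = ln(k₂/k₁)/(k₂−k₁).
= ln(0.252/0.0826)/(0.252−0.0826) = ln(3.051)/0.1694 = 1.115/0.1694 = 6.58 s.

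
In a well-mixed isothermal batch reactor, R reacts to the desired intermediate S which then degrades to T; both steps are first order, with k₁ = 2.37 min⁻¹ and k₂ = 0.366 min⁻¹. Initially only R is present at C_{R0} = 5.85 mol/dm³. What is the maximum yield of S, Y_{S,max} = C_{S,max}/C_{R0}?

0.711

Evaluating C_S at t_opt = ln(k₂/k₁)/(k₂−k₁) gives C_{S,max}/C_{R0} = (k₁/k₂)^[k₂/(k₂−k₁)].
= (2.37/0.366)^(0.366/(0.366−2.37)) = (6.475)^(-0.1826) = 0.7109.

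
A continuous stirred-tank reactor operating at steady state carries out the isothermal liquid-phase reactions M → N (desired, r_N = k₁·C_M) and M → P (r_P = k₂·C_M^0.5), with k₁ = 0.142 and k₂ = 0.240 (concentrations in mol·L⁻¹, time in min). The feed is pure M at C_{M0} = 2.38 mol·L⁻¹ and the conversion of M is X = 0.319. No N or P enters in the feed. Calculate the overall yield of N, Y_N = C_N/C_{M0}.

0.137

Exit C_M = C_{M0}(1−X) = 2.38×0.681 = 1.621 mol·L⁻¹.
Rates in a CSTR are evaluated at the outlet concentration: r_N = 0.142×1.621 = 0.2302, r_P = 0.240×1.621^0.5 = 0.3055.
Fraction of consumed M going to N: r_N/(r_N+r_P) = 0.4296.
C_N = 0.4296·C_{M0}·X = 0.4296×2.38×0.319 = 0.326 mol·L⁻¹; Y_N = C_N/C_{M0} = 0.137.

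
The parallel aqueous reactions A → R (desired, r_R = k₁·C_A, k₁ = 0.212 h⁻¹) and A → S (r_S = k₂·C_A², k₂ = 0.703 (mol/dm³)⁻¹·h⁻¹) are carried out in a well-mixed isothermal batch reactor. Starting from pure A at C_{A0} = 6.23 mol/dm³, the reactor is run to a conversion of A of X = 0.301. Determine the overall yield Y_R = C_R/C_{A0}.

C_A = C_{A0}(1−X) = 4.355 mol/dm³.
Along a PFR/batch, dC_R/dC_A = −r_R/(r_R+r_S) = −k₁/(k₁+k₂·C_A).
Integrating from C_{A0} to C_A: C_R = (0.212/0.703)·ln[(0.212+0.703·6.23)/(0.212+0.703·4.35)] = 0.3016·ln(4.592/3.273) = 0.1021 mol/dm³.
Y_R = C_R/C_{A0} = 0.1021/6.23 = 0.0164.

0.0164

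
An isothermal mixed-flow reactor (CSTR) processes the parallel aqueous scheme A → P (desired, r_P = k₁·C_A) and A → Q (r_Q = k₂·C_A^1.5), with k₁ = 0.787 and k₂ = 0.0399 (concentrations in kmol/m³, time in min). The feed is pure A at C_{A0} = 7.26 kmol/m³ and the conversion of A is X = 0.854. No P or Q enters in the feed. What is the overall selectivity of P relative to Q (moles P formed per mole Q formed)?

19.2

Exit C_A = C_{A0}(1−X) = 7.26×0.146 = 1.060 kmol/m³.
A CSTR operates uniformly at the exit composition, giving r_P = 0.8342 and r_Q = 0.04354 (each k·C_A^n at C_A = 1.060).
Overall selectivity = C_P/C_Q = r_Pτ/(r_Qτ) = r_P/r_Q = 19.2.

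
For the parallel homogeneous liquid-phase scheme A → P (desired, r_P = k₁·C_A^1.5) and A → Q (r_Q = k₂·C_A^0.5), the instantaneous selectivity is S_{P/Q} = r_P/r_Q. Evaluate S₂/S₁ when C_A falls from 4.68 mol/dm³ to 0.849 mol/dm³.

0.181

S_{P/Q} = (k₁/k₂)·C_A, so S₂/S₁ = (C_{A,2}/C_{A,1}).
= 0.849/4.68 = 0.181.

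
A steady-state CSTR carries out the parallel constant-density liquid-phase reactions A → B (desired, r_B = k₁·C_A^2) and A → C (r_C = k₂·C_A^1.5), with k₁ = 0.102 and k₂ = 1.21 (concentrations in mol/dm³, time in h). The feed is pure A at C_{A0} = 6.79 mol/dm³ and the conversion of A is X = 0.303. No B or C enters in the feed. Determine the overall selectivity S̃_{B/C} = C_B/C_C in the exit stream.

Exit C_A = C_{A0}(1−X) = 6.79×0.697 = 4.733 mol/dm³.
In a CSTR the entire volume is at exit conditions, so r_B = 0.102×4.733^2 = 2.285 and r_C = 1.21×4.733^1.5 = 12.46.
Overall selectivity = C_B/C_C = r_Bτ/(r_Cτ) = r_B/r_C = 0.183.

0.183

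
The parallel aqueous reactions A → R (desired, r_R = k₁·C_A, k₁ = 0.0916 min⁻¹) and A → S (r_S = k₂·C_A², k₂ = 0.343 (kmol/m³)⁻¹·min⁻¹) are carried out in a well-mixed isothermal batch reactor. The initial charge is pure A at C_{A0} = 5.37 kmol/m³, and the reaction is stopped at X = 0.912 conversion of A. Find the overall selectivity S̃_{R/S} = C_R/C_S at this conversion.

C_A = C_{A0}(1−X) = 0.4726 kmol/m³.
Along a PFR/batch, dC_R/dC_A = −r_R/(r_R+r_S) = −k₁/(k₁+k₂·C_A).
Integrating from C_{A0} to C_A: C_R = (0.0916/0.343)·ln[(0.0916+0.343·5.37)/(0.0916+0.343·0.473)] = 0.2671·ln(1.934/0.2537) = 0.5424 kmol/m³.
C_S = (C_{A0}−C_A)−C_R = 4.355 kmol/m³; S̃_{R/S} = 0.5424/4.355 = 0.125.

0.125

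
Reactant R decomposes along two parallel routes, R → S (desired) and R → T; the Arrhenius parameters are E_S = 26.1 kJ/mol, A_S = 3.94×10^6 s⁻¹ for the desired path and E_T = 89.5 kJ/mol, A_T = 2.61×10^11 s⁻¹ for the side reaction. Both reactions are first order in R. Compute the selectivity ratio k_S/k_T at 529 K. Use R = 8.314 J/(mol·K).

Since both paths have the same order in R, the concentration cancels and S_{S/T} = k_S/k_T = (A_S/A_T)·exp[(E_T−E_S)/(RT)].
(E_T−E_S)/(RT) = (89.5−26.1)×10³/(8.314×529) = 63400/4398 = 14.42.
k_S/k_T = (3.94×10^6/2.61×10^11)·exp(14.42) = 1.510×10^-5 × 1.822×10^6 = 27.5.

27.5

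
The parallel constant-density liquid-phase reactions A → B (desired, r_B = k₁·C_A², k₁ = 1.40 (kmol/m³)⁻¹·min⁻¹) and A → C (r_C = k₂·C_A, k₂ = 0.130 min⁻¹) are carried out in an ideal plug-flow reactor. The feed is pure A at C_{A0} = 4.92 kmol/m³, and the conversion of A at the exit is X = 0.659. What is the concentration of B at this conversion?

3.15 kmol/m³

C_A = C_{A0}(1−X) = 1.678 kmol/m³.
Along a PFR/batch, dC_C/dC_A = −r_C/(r_B+r_C) = −k₂/(k₂+k₁·C_A).
Integrating from C_{A0} to C_A: C_C = (0.130/1.40)·ln[(0.130+1.40·4.92)/(0.130+1.40·1.68)] = 0.09286·ln(7.018/2.479) = 0.09664 kmol/m³.
Then C_B = (C_{A0}−C_A) − C_C = 3.242 − 0.09664 = 3.146 kmol/m³.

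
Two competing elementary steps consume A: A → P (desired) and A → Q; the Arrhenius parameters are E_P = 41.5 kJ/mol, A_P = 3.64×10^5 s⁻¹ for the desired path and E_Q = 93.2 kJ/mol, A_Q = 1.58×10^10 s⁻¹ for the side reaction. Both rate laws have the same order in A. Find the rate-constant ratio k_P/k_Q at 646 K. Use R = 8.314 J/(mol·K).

Since both paths have the same order in A, the concentration cancels and S_{P/Q} = k_P/k_Q = (A_P/A_Q)·exp[(E_Q−E_P)/(RT)].
(E_Q−E_P)/(RT) = (93.2−41.5)×10³/(8.314×646) = 51700/5371 = 9.626.
k_P/k_Q = (3.64×10^5/1.58×10^10)·exp(9.626) = 2.304×10^-5 × 15154 = 0.349.

0.349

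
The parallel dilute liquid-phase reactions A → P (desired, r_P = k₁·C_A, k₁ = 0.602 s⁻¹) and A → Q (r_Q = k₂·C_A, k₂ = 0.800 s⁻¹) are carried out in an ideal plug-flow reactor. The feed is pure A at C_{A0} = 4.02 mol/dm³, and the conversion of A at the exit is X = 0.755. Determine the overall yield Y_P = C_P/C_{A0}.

0.324

C_A = C_{A0}(1−X) = 0.9849 mol/dm³.
Both paths are first order in A, so the instantaneous fraction to P is constant: dC_P/d(−C_A) = k₁/(k₁+k₂) = 0.4294.
C_P = 0.4294·(C_{A0}−C_A) = 0.4294×3.035 = 1.30 mol/dm³.
Y_P = C_P/C_{A0} = 1.303/4.02 = 0.324.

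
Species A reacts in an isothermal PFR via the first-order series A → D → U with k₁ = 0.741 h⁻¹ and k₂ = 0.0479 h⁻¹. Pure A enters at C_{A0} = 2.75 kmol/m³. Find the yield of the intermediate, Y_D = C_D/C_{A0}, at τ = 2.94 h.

0.808

The intermediate concentration in a first-order A→B→C sequence is C_D = k₁C_{A0}(e^(−k₁τ) − e^(−k₂τ))/(k₂−k₁).
e^(−k₁τ) = e^(−0.741×2.94) = e^(−2.179) = 0.1132; e^(−k₂τ) = e^(−0.1408) = 0.8686.
C_D = 0.741×2.75/(0.0479−0.741) × (0.1132−0.8686) = (-2.940)×(-0.7554) = 2.221 kmol/m³.
Y_D = C_D/C_{A0} = 2.221/2.75 = 0.808.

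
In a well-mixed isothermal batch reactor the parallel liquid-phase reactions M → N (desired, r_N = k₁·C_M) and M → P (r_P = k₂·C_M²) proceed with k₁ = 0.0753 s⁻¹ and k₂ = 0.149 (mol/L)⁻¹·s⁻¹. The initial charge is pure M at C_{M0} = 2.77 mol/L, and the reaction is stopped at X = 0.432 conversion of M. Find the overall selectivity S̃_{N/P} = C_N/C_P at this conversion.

C_M = C_{M0}(1−X) = 1.573 mol/L.
Along a PFR/batch, dC_N/dC_M = −r_N/(r_N+r_P) = −k₁/(k₁+k₂·C_M).
Integrating from C_{M0} to C_M: C_N = (0.0753/0.149)·ln[(0.0753+0.149·2.77)/(0.0753+0.149·1.57)] = 0.5054·ln(0.4880/0.3097) = 0.2298 mol/L.
C_P = (C_{M0}−C_M)−C_N = 0.9669 mol/L; S̃_{N/P} = 0.2298/0.9669 = 0.238.

0.238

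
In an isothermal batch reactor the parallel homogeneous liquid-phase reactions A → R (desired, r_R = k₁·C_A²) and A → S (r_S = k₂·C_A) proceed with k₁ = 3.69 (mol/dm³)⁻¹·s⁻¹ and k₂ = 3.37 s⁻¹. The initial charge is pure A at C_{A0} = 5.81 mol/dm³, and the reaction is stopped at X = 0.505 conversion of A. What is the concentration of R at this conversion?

2.41 mol/dm³

C_A = C_{A0}(1−X) = 2.876 mol/dm³.
Along a PFR/batch, dC_S/dC_A = −r_S/(r_R+r_S) = −k₂/(k₂+k₁·C_A).
Integrating from C_{A0} to C_A: C_S = (3.37/3.69)·ln[(3.37+3.69·5.81)/(3.37+3.69·2.88)] = 0.9133·ln(24.81/13.98) = 0.5237 mol/dm³.
Then C_R = (C_{A0}−C_A) − C_S = 2.934 − 0.5237 = 2.410 mol/dm³.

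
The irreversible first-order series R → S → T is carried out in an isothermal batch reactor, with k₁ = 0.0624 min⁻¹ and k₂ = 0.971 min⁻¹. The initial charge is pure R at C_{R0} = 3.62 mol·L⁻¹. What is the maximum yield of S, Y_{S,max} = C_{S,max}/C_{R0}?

Evaluating C_S at t_opt = ln(k₂/k₁)/(k₂−k₁) gives C_{S,max}/C_{R0} = (k₁/k₂)^[k₂/(k₂−k₁)].
= (0.0624/0.971)^(0.971/(0.971−0.0624)) = (0.06426)^(1.069) = 0.05322.

0.0532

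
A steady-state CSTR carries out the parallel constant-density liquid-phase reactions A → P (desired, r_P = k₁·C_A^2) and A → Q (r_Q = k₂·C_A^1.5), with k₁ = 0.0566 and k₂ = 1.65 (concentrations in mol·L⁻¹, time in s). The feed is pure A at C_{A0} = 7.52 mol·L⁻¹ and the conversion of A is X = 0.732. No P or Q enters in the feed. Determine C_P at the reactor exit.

0.256 mol·L⁻¹

Exit C_A = C_{A0}(1−X) = 7.52×0.268 = 2.015 mol·L⁻¹.
A CSTR operates uniformly at the exit composition, giving r_P = 0.2299 and r_Q = 4.721 (each k·C_A^n at C_A = 2.015).
Fraction of consumed A going to P: r_P/(r_P+r_Q) = 0.04644.
C_P = 0.04644·C_{A0}·X = 0.04644×7.52×0.732 = 0.256 mol·L⁻¹.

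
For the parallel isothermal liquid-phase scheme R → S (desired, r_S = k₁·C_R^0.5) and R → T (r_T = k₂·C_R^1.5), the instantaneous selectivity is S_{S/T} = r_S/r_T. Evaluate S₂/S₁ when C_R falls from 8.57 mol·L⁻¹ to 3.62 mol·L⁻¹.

S_{S/T} = (k₁/k₂)·C_R⁻¹, so S₂/S₁ = (C_{R,2}/C_{R,1})⁻¹.
= 8.57/3.62 = 2.37.

2.37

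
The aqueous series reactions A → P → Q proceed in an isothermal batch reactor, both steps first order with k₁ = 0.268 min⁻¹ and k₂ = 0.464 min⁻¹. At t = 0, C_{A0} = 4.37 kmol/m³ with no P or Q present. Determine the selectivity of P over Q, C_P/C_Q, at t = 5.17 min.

0.410

The intermediate concentration in a first-order A→B→C sequence is C_P = k₁C_{A0}(e^(−k₁t) − e^(−k₂t))/(k₂−k₁).
e^(−k₁t) = e^(−0.268×5.17) = e^(−1.386) = 0.2502; e^(−k₂t) = e^(−2.399) = 0.09082.
C_P = 0.268×4.37/(0.464−0.268) × (0.2502−0.09082) = 5.975×0.1594 = 0.9522 kmol/m³.
C_A = C_{A0}e^(−k₁t) = 1.093 kmol/m³, so C_Q = C_{A0}−C_A−C_P = 2.324 kmol/m³; C_P/C_Q = 0.410.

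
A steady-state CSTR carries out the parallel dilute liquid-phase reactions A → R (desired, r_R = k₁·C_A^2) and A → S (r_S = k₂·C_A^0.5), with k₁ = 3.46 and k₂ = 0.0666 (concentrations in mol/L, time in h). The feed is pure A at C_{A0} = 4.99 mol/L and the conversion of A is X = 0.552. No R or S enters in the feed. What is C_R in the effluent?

2.74 mol/L

Exit C_A = C_{A0}(1−X) = 4.99×0.448 = 2.236 mol/L.
In a CSTR the entire volume is at exit conditions, so r_R = 3.46×2.236^2 = 17.29 and r_S = 0.0666×2.236^0.5 = 0.09958.
Fraction of consumed A going to R: r_R/(r_R+r_S) = 0.9943.
C_R = 0.9943·C_{A0}·X = 0.9943×4.99×0.552 = 2.74 mol/L.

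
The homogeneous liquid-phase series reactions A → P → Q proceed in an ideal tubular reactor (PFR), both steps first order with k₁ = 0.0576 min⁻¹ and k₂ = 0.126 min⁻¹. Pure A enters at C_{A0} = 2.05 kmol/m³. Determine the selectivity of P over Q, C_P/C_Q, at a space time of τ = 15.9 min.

The intermediate concentration in a first-order A→B→C sequence is C_P = k₁C_{A0}(e^(−k₁τ) − e^(−k₂τ))/(k₂−k₁).
e^(−k₁τ) = e^(−0.0576×15.9) = e^(−0.9158) = 0.4002; e^(−k₂τ) = e^(−2.003) = 0.1349.
C_P = 0.0576×2.05/(0.126−0.0576) × (0.4002−0.1349) = 1.726×0.2653 = 0.4580 kmol/m³.
C_A = C_{A0}e^(−k₁τ) = 0.8204 kmol/m³, so C_Q = C_{A0}−C_A−C_P = 0.7716 kmol/m³; C_P/C_Q = 0.594.

0.594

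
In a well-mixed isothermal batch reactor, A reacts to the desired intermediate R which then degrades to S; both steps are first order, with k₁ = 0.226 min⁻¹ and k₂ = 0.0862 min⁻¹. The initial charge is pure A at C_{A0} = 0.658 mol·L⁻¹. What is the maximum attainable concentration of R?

For a first-order series the maximum intermediate yield is C_{R,max}/C_{A0} = (k₁/k₂)^[k₂/(k₂−k₁)].
= (0.226/0.0862)^(0.0862/(0.0862−0.226)) = (2.622)^(-0.6166) = 0.5519.
C_{R,max} = 0.5519×0.658 = 0.363 mol·L⁻¹.

0.363 mol·L⁻¹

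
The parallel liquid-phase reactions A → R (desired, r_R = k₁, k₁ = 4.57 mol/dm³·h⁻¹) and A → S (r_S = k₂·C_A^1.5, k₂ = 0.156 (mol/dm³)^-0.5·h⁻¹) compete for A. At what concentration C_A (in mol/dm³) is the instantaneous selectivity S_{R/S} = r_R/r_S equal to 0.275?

S_{R/S} = (k₁/k₂)·C_A^-1.5 ⇒ C_A = (S·k₂/k₁)^(1/(-1.5)).
= (0.275×0.156/4.57)^(-0.6667) = (0.009387)^(-0.6667) = 22.5 mol/dm³.

22.5 mol/dm³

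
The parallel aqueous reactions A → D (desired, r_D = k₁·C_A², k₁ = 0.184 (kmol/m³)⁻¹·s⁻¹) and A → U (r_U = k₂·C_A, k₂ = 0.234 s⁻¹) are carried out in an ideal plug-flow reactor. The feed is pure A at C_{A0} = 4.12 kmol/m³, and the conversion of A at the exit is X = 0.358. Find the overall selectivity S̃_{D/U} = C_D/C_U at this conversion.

2.63

C_A = C_{A0}(1−X) = 2.645 kmol/m³.
Along a PFR/batch, dC_U/dC_A = −r_U/(r_D+r_U) = −k₂/(k₂+k₁·C_A).
Integrating from C_{A0} to C_A: C_U = (0.234/0.184)·ln[(0.234+0.184·4.12)/(0.234+0.184·2.65)] = 1.272·ln(0.9921/0.7207) = 0.4064 kmol/m³.
Then C_D = (C_{A0}−C_A) − C_U = 1.475 − 0.4064 = 1.069 kmol/m³.
S̃_{D/U} = C_D/C_U = 1.069/0.4064 = 2.63.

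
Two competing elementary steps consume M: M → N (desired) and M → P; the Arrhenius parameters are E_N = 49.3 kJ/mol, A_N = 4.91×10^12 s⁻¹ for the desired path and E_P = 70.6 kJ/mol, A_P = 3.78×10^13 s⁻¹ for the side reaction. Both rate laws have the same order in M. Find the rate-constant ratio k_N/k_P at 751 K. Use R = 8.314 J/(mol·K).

3.94

k_N/k_P = (A_N/A_P)·exp[−(E_N−E_P)/(RT)] = (A_N/A_P)·exp[(E_P−E_N)/(RT)].
(E_P−E_N)/(RT) = (70.6−49.3)×10³/(8.314×751) = 21300/6244 = 3.411.
k_N/k_P = (4.91×10^12/3.78×10^13)·exp(3.411) = 0.1299 × 30.31 = 3.94.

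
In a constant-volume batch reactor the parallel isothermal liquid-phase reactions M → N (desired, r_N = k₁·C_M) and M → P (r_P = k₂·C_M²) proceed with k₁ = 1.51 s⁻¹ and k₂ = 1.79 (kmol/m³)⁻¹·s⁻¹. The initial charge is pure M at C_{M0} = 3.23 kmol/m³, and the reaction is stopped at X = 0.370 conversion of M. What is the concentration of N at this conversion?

C_M = C_{M0}(1−X) = 2.035 kmol/m³.
Along a PFR/batch, dC_N/dC_M = −r_N/(r_N+r_P) = −k₁/(k₁+k₂·C_M).
Integrating from C_{M0} to C_M: C_N = (1.51/1.79)·ln[(1.51+1.79·3.23)/(1.51+1.79·2.03)] = 0.8436·ln(7.292/5.152) = 0.2929 kmol/m³.

0.293 kmol/m³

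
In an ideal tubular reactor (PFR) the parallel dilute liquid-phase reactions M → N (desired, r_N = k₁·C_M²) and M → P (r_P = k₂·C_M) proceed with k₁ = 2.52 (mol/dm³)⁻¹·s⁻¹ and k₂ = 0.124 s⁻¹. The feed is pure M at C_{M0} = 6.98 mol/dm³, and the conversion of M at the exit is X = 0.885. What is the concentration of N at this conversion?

C_M = C_{M0}(1−X) = 0.8027 mol/dm³.
Along a PFR/batch, dC_P/dC_M = −r_P/(r_N+r_P) = −k₂/(k₂+k₁·C_M).
Integrating from C_{M0} to C_M: C_P = (0.124/2.52)·ln[(0.124+2.52·6.98)/(0.124+2.52·0.803)] = 0.04921·ln(17.71/2.147) = 0.1038 mol/dm³.
Then C_N = (C_{M0}−C_M) − C_P = 6.177 − 0.1038 = 6.073 mol/dm³.

6.07 mol/dm³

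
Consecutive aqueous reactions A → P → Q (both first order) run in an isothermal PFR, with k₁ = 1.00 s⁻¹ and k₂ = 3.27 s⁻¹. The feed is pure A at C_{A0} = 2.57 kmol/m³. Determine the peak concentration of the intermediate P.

0.466 kmol/m³

At the optimum, C_{P,max}/C_{A0} = (k₁/k₂)^[k₂/(k₂−k₁)].
= (1.00/3.27)^(3.27/(3.27−1.00)) = (0.3058)^(1.441) = 0.1815.
C_{P,max} = 0.1815×2.57 = 0.466 kmol/m³.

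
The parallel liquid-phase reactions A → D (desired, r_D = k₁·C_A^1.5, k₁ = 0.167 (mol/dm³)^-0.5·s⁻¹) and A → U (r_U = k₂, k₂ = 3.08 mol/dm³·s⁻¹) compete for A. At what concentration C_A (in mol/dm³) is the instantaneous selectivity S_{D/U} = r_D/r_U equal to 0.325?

3.30 mol/dm³

S_{D/U} = (k₁/k₂)·C_A^1.5 ⇒ C_A = (S·k₂/k₁)^(1/1.5).
= (0.325×3.08/0.167)^(0.6667) = (5.994)^(0.6667) = 3.30 mol/dm³.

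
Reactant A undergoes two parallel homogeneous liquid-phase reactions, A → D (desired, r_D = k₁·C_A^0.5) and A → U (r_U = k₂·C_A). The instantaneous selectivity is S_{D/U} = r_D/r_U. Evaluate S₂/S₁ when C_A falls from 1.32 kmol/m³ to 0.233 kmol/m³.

S_{D/U} = (k₁/k₂)·C_A^-0.5, so S₂/S₁ = (C_{A,2}/C_{A,1})^-0.5.
= (0.233/1.32)^(-0.5) = (0.1765)^(-0.5) = 2.38.

2.38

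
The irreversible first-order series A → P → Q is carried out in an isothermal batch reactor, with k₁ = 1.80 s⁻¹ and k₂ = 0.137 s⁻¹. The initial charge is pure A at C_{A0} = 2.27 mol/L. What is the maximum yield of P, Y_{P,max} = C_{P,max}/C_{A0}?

0.809

Evaluating C_P at t_opt = ln(k₂/k₁)/(k₂−k₁) gives C_{P,max}/C_{A0} = (k₁/k₂)^[k₂/(k₂−k₁)].
= (1.80/0.137)^(0.137/(0.137−1.80)) = (13.14)^(-0.08238) = 0.8088.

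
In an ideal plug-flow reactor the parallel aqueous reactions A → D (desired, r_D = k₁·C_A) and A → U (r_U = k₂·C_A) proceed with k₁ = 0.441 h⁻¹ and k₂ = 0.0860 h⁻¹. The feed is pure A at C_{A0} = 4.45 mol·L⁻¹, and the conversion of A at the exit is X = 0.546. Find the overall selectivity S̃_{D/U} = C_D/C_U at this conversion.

5.13

C_A = C_{A0}(1−X) = 2.020 mol·L⁻¹.
Both paths are first order in A, so the instantaneous fraction to D is constant: dC_D/d(−C_A) = k₁/(k₁+k₂) = 0.8368.
C_D = 0.8368·(C_{A0}−C_A) = 0.8368×2.430 = 2.03 mol·L⁻¹.
C_U = (C_{A0}−C_A)−C_D = 0.3965 mol·L⁻¹; S̃_{D/U} = 2.033/0.3965 = 5.13.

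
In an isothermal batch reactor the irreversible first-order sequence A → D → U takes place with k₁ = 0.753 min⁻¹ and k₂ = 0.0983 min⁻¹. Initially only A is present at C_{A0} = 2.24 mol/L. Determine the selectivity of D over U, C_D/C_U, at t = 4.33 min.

For first-order series with pure A initially, C_D(t) = k₁C_{A0}/(k₂−k₁)·(e^(−k₁t) − e^(−k₂t)).
e^(−k₁t) = e^(−0.753×4.33) = e^(−3.260) = 0.03837; e^(−k₂t) = e^(−0.4256) = 0.6534.
C_D = 0.753×2.24/(0.0983−0.753) × (0.03837−0.6534) = (-2.576)×(-0.6150) = 1.584 mol/L.
C_A = C_{A0}e^(−k₁t) = 0.08595 mol/L, so C_U = C_{A0}−C_A−C_D = 0.5697 mol/L; C_D/C_U = 2.78.

2.78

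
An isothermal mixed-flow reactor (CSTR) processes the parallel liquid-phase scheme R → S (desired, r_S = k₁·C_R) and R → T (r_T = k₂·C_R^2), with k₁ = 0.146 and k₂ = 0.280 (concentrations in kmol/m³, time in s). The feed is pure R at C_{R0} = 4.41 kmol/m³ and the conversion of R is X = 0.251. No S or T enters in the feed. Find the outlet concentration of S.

Exit C_R = C_{R0}(1−X) = 4.41×0.749 = 3.303 kmol/m³.
Rates in a CSTR are evaluated at the outlet concentration: r_S = 0.146×3.303 = 0.4823, r_T = 0.280×3.303^2 = 3.055.
Fraction of consumed R going to S: r_S/(r_S+r_T) = 0.1363.
C_S = 0.1363·C_{R0}·X = 0.1363×4.41×0.251 = 0.151 kmol/m³.

0.151 kmol/m³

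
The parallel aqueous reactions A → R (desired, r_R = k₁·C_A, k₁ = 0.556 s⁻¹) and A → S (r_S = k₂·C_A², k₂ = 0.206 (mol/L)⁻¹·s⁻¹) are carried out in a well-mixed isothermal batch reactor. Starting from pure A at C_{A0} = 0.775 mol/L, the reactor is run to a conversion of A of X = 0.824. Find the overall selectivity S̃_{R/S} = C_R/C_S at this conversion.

6.07

C_A = C_{A0}(1−X) = 0.1364 mol/L.
Along a PFR/batch, dC_R/dC_A = −r_R/(r_R+r_S) = −k₁/(k₁+k₂·C_A).
Integrating from C_{A0} to C_A: C_R = (0.556/0.206)·ln[(0.556+0.206·0.775)/(0.556+0.206·0.136)] = 2.699·ln(0.7157/0.5841) = 0.5482 mol/L.
C_S = (C_{A0}−C_A)−C_R = 0.09037 mol/L; S̃_{R/S} = 0.5482/0.09037 = 6.07.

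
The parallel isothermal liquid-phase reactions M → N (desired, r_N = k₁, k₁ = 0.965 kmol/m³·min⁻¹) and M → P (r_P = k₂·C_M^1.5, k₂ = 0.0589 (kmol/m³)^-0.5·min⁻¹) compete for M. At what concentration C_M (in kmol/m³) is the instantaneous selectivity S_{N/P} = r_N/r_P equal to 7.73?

1.65 kmol/m³

S_{N/P} = (k₁/k₂)·C_M^-1.5 ⇒ C_M = (S·k₂/k₁)^(1/(-1.5)).
= (7.73×0.0589/0.965)^(-0.6667) = (0.4718)^(-0.6667) = 1.65 kmol/m³.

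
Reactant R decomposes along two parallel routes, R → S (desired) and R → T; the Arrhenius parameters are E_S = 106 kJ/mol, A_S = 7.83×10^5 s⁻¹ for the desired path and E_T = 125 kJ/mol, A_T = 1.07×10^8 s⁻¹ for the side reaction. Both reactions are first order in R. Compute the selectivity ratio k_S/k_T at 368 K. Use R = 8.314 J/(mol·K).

3.64

With equal orders, S_{S/T} = k_S/k_T = (A_S/A_T)·exp[(E_T−E_S)/(RT)].
(E_T−E_S)/(RT) = (125−106)×10³/(8.314×368) = 19000/3060 = 6.210.
k_S/k_T = (7.83×10^5/1.07×10^8)·exp(6.210) = 0.007318 × 497.7 = 3.64.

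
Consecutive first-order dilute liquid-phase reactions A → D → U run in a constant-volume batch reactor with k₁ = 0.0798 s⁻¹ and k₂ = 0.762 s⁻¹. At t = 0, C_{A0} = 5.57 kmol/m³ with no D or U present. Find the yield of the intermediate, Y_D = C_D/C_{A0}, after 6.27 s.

The intermediate concentration in a first-order A→B→C sequence is C_D = k₁C_{A0}(e^(−k₁t) − e^(−k₂t))/(k₂−k₁).
e^(−k₁t) = e^(−0.0798×6.27) = e^(−0.5003) = 0.6063; e^(−k₂t) = e^(−4.778) = 0.008415.
C_D = 0.0798×5.57/(0.762−0.0798) × (0.6063−0.008415) = 0.6515×0.5979 = 0.3896 kmol/m³.
Y_D = C_D/C_{A0} = 0.3896/5.57 = 0.0699.

0.0699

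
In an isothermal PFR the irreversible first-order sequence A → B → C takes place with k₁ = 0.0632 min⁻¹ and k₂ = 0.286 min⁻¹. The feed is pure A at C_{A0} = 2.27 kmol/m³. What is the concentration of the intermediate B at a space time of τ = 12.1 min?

0.279 kmol/m³

For first-order series with pure A initially, C_B(τ) = k₁C_{A0}/(k₂−k₁)·(e^(−k₁τ) − e^(−k₂τ)).
e^(−k₁τ) = e^(−0.0632×12.1) = e^(−0.7647) = 0.4655; e^(−k₂τ) = e^(−3.461) = 0.03141.
C_B = 0.0632×2.27/(0.286−0.0632) × (0.4655−0.03141) = 0.6439×0.4341 = 0.2795 kmol/m³.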